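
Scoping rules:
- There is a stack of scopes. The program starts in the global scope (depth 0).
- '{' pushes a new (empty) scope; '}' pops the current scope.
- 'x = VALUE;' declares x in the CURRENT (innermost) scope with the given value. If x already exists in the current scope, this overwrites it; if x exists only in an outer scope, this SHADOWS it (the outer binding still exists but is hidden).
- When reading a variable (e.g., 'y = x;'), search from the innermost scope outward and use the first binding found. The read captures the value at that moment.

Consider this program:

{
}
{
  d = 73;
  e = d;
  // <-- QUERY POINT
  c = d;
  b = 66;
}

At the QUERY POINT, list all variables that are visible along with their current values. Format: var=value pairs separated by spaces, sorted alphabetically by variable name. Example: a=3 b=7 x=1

Step 1: enter scope (depth=1)
Step 2: exit scope (depth=0)
Step 3: enter scope (depth=1)
Step 4: declare d=73 at depth 1
Step 5: declare e=(read d)=73 at depth 1
Visible at query point: d=73 e=73

Answer: d=73 e=73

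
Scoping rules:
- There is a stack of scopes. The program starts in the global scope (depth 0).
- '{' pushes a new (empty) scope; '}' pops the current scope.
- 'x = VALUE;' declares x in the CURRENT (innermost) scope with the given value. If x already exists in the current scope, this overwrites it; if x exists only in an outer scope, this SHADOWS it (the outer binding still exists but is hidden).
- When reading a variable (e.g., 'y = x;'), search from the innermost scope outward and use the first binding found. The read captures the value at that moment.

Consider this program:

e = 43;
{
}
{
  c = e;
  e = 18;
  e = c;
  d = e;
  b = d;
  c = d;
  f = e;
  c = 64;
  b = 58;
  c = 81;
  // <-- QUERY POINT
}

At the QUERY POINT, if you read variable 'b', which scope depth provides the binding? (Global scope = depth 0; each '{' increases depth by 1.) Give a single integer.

Answer: 1

Derivation:
Step 1: declare e=43 at depth 0
Step 2: enter scope (depth=1)
Step 3: exit scope (depth=0)
Step 4: enter scope (depth=1)
Step 5: declare c=(read e)=43 at depth 1
Step 6: declare e=18 at depth 1
Step 7: declare e=(read c)=43 at depth 1
Step 8: declare d=(read e)=43 at depth 1
Step 9: declare b=(read d)=43 at depth 1
Step 10: declare c=(read d)=43 at depth 1
Step 11: declare f=(read e)=43 at depth 1
Step 12: declare c=64 at depth 1
Step 13: declare b=58 at depth 1
Step 14: declare c=81 at depth 1
Visible at query point: b=58 c=81 d=43 e=43 f=43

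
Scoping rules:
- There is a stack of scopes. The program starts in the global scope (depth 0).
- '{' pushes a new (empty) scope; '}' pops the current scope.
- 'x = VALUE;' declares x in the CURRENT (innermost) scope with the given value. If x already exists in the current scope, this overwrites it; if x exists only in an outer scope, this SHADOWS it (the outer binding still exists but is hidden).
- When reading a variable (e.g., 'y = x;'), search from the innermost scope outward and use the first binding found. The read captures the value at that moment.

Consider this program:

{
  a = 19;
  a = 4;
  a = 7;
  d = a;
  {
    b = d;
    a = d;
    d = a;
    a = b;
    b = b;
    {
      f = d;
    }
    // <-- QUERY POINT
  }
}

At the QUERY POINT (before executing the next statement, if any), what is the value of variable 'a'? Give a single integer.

Answer: 7

Derivation:
Step 1: enter scope (depth=1)
Step 2: declare a=19 at depth 1
Step 3: declare a=4 at depth 1
Step 4: declare a=7 at depth 1
Step 5: declare d=(read a)=7 at depth 1
Step 6: enter scope (depth=2)
Step 7: declare b=(read d)=7 at depth 2
Step 8: declare a=(read d)=7 at depth 2
Step 9: declare d=(read a)=7 at depth 2
Step 10: declare a=(read b)=7 at depth 2
Step 11: declare b=(read b)=7 at depth 2
Step 12: enter scope (depth=3)
Step 13: declare f=(read d)=7 at depth 3
Step 14: exit scope (depth=2)
Visible at query point: a=7 b=7 d=7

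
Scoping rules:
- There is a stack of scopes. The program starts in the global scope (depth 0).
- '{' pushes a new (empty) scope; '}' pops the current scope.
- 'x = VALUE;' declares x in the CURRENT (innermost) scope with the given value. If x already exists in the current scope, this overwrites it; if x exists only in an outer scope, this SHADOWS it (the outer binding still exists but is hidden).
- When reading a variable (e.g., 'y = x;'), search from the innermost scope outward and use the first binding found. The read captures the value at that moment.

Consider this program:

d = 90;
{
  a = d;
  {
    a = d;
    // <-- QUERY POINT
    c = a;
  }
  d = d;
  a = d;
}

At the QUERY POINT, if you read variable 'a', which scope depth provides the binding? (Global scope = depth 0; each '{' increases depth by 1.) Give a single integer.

Answer: 2

Derivation:
Step 1: declare d=90 at depth 0
Step 2: enter scope (depth=1)
Step 3: declare a=(read d)=90 at depth 1
Step 4: enter scope (depth=2)
Step 5: declare a=(read d)=90 at depth 2
Visible at query point: a=90 d=90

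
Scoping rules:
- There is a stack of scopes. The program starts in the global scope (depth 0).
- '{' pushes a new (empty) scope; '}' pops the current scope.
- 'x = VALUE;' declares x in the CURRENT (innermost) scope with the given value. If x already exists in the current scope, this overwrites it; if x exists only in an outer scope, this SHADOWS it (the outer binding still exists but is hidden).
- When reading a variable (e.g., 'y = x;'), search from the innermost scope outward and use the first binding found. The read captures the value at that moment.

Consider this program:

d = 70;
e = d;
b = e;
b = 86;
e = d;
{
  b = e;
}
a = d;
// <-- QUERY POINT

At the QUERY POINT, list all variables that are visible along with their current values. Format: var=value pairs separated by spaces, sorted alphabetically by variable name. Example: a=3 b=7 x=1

Step 1: declare d=70 at depth 0
Step 2: declare e=(read d)=70 at depth 0
Step 3: declare b=(read e)=70 at depth 0
Step 4: declare b=86 at depth 0
Step 5: declare e=(read d)=70 at depth 0
Step 6: enter scope (depth=1)
Step 7: declare b=(read e)=70 at depth 1
Step 8: exit scope (depth=0)
Step 9: declare a=(read d)=70 at depth 0
Visible at query point: a=70 b=86 d=70 e=70

Answer: a=70 b=86 d=70 e=70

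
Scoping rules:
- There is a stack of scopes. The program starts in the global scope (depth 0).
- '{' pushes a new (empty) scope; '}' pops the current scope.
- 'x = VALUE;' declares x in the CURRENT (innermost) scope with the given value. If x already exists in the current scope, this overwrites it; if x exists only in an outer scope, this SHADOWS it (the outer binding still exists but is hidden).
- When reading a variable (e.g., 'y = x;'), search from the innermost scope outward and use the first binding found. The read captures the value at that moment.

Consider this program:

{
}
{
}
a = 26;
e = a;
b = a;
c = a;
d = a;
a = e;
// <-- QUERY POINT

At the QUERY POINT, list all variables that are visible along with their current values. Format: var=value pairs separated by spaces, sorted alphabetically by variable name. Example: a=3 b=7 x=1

Step 1: enter scope (depth=1)
Step 2: exit scope (depth=0)
Step 3: enter scope (depth=1)
Step 4: exit scope (depth=0)
Step 5: declare a=26 at depth 0
Step 6: declare e=(read a)=26 at depth 0
Step 7: declare b=(read a)=26 at depth 0
Step 8: declare c=(read a)=26 at depth 0
Step 9: declare d=(read a)=26 at depth 0
Step 10: declare a=(read e)=26 at depth 0
Visible at query point: a=26 b=26 c=26 d=26 e=26

Answer: a=26 b=26 c=26 d=26 e=26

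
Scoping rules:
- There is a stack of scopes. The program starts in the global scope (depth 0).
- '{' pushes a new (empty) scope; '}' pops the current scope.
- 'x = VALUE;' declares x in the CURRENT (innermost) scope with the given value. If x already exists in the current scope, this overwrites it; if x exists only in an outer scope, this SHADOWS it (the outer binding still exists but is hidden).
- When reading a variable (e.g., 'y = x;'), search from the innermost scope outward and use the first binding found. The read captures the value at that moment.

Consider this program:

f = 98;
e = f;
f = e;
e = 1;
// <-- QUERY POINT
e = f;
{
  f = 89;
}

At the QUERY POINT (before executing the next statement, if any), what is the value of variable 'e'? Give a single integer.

Answer: 1

Derivation:
Step 1: declare f=98 at depth 0
Step 2: declare e=(read f)=98 at depth 0
Step 3: declare f=(read e)=98 at depth 0
Step 4: declare e=1 at depth 0
Visible at query point: e=1 f=98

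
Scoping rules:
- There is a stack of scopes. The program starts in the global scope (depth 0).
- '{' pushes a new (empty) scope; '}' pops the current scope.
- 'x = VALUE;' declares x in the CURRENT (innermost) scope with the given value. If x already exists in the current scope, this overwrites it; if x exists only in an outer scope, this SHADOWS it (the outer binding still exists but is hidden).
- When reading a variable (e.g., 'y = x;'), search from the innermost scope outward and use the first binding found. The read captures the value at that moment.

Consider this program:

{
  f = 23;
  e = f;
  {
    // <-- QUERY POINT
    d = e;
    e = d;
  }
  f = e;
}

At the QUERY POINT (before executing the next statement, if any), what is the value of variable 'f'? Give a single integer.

Step 1: enter scope (depth=1)
Step 2: declare f=23 at depth 1
Step 3: declare e=(read f)=23 at depth 1
Step 4: enter scope (depth=2)
Visible at query point: e=23 f=23

Answer: 23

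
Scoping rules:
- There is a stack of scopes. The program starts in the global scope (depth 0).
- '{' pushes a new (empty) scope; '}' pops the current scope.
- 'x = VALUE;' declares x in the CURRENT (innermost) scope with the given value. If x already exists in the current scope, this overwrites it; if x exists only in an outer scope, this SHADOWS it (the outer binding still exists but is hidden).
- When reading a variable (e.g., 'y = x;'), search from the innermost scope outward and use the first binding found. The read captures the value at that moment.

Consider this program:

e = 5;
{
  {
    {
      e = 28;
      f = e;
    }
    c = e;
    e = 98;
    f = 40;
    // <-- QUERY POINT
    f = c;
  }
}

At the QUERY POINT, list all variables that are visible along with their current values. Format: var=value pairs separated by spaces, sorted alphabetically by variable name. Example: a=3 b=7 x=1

Step 1: declare e=5 at depth 0
Step 2: enter scope (depth=1)
Step 3: enter scope (depth=2)
Step 4: enter scope (depth=3)
Step 5: declare e=28 at depth 3
Step 6: declare f=(read e)=28 at depth 3
Step 7: exit scope (depth=2)
Step 8: declare c=(read e)=5 at depth 2
Step 9: declare e=98 at depth 2
Step 10: declare f=40 at depth 2
Visible at query point: c=5 e=98 f=40

Answer: c=5 e=98 f=40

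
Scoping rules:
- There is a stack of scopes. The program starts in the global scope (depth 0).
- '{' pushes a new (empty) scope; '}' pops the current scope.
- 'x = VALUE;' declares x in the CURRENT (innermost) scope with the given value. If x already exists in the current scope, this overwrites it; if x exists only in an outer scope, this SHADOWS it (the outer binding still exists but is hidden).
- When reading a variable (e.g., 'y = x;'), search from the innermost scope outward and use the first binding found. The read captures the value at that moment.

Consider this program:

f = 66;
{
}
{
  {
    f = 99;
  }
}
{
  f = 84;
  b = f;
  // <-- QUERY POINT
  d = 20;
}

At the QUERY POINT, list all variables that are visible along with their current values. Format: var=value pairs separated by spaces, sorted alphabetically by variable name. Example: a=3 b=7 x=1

Answer: b=84 f=84

Derivation:
Step 1: declare f=66 at depth 0
Step 2: enter scope (depth=1)
Step 3: exit scope (depth=0)
Step 4: enter scope (depth=1)
Step 5: enter scope (depth=2)
Step 6: declare f=99 at depth 2
Step 7: exit scope (depth=1)
Step 8: exit scope (depth=0)
Step 9: enter scope (depth=1)
Step 10: declare f=84 at depth 1
Step 11: declare b=(read f)=84 at depth 1
Visible at query point: b=84 f=84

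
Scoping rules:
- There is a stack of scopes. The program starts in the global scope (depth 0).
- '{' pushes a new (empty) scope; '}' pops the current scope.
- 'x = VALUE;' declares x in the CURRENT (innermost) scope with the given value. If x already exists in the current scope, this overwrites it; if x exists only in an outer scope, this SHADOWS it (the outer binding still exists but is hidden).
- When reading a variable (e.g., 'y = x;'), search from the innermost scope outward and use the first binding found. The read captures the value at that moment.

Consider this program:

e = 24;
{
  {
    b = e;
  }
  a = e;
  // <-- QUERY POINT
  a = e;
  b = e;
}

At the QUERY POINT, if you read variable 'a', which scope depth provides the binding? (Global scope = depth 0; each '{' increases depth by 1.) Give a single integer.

Answer: 1

Derivation:
Step 1: declare e=24 at depth 0
Step 2: enter scope (depth=1)
Step 3: enter scope (depth=2)
Step 4: declare b=(read e)=24 at depth 2
Step 5: exit scope (depth=1)
Step 6: declare a=(read e)=24 at depth 1
Visible at query point: a=24 e=24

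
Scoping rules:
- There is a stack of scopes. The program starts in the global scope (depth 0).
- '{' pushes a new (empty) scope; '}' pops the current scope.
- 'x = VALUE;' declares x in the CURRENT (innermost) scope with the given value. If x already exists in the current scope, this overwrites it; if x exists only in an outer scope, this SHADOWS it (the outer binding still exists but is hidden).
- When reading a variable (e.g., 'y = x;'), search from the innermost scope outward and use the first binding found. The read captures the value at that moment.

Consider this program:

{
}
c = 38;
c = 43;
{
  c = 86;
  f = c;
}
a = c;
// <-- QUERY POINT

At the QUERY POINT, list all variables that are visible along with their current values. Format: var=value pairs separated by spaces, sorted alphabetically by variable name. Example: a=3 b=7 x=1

Step 1: enter scope (depth=1)
Step 2: exit scope (depth=0)
Step 3: declare c=38 at depth 0
Step 4: declare c=43 at depth 0
Step 5: enter scope (depth=1)
Step 6: declare c=86 at depth 1
Step 7: declare f=(read c)=86 at depth 1
Step 8: exit scope (depth=0)
Step 9: declare a=(read c)=43 at depth 0
Visible at query point: a=43 c=43

Answer: a=43 c=43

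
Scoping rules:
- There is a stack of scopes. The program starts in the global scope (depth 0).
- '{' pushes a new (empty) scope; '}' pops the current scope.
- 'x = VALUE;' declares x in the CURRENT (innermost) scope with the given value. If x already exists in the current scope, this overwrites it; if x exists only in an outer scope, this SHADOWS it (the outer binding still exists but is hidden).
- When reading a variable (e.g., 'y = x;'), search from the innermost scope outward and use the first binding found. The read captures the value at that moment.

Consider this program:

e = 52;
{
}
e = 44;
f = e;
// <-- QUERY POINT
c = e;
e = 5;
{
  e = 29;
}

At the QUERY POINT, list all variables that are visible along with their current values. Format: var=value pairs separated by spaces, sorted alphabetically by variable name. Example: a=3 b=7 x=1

Answer: e=44 f=44

Derivation:
Step 1: declare e=52 at depth 0
Step 2: enter scope (depth=1)
Step 3: exit scope (depth=0)
Step 4: declare e=44 at depth 0
Step 5: declare f=(read e)=44 at depth 0
Visible at query point: e=44 f=44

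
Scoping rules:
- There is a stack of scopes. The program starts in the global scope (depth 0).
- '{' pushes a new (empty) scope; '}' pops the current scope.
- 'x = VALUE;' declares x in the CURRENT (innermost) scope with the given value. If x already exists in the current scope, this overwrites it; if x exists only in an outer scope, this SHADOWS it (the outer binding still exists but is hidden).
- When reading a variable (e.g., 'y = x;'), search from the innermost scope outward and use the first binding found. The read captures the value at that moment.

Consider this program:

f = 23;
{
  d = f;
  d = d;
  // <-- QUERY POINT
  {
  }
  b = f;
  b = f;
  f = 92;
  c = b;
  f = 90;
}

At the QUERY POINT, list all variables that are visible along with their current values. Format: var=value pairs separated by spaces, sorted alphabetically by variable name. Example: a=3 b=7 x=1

Step 1: declare f=23 at depth 0
Step 2: enter scope (depth=1)
Step 3: declare d=(read f)=23 at depth 1
Step 4: declare d=(read d)=23 at depth 1
Visible at query point: d=23 f=23

Answer: d=23 f=23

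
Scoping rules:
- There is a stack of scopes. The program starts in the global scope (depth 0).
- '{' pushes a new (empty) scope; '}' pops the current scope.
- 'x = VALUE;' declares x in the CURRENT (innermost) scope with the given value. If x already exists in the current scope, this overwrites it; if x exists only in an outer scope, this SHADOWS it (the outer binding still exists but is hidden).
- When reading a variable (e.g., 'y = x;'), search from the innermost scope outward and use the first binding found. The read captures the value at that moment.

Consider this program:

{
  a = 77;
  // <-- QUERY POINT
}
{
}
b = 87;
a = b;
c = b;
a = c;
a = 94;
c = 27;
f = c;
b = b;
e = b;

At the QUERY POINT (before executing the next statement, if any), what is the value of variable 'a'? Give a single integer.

Answer: 77

Derivation:
Step 1: enter scope (depth=1)
Step 2: declare a=77 at depth 1
Visible at query point: a=77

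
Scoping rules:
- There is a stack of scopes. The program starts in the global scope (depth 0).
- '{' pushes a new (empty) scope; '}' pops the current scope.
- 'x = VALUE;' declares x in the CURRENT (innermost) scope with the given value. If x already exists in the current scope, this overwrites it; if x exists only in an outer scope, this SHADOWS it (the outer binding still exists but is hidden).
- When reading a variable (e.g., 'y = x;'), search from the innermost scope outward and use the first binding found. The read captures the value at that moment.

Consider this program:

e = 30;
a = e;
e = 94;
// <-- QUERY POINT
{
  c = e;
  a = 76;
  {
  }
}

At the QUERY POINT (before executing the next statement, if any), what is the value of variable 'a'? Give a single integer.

Step 1: declare e=30 at depth 0
Step 2: declare a=(read e)=30 at depth 0
Step 3: declare e=94 at depth 0
Visible at query point: a=30 e=94

Answer: 30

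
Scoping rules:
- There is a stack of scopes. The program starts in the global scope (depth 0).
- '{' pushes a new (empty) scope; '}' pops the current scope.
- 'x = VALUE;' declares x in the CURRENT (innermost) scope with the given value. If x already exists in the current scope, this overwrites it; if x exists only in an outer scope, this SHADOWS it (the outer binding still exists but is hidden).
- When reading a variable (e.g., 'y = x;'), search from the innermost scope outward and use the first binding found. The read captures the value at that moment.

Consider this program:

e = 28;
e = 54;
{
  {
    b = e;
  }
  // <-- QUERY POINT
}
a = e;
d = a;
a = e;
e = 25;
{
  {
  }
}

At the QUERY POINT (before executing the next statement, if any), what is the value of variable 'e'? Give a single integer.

Step 1: declare e=28 at depth 0
Step 2: declare e=54 at depth 0
Step 3: enter scope (depth=1)
Step 4: enter scope (depth=2)
Step 5: declare b=(read e)=54 at depth 2
Step 6: exit scope (depth=1)
Visible at query point: e=54

Answer: 54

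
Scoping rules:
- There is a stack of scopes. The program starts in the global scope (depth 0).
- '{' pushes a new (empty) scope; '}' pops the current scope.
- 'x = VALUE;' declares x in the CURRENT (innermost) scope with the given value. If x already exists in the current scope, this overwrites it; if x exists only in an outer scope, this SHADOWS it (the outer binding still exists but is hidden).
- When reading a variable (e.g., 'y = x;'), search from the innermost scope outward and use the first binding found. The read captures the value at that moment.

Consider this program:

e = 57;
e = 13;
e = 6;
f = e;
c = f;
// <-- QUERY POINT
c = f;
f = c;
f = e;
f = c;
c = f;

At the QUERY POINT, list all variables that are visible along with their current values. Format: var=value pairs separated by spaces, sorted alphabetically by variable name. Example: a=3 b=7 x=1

Answer: c=6 e=6 f=6

Derivation:
Step 1: declare e=57 at depth 0
Step 2: declare e=13 at depth 0
Step 3: declare e=6 at depth 0
Step 4: declare f=(read e)=6 at depth 0
Step 5: declare c=(read f)=6 at depth 0
Visible at query point: c=6 e=6 f=6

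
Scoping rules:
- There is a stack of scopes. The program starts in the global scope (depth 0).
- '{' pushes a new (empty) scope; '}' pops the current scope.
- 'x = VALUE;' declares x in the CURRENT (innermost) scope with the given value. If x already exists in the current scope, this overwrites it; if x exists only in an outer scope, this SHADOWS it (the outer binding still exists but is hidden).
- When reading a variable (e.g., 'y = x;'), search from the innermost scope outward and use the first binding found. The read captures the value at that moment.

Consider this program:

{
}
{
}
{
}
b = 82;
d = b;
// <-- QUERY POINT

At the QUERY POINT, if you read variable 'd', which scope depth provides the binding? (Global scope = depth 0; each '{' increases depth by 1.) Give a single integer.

Answer: 0

Derivation:
Step 1: enter scope (depth=1)
Step 2: exit scope (depth=0)
Step 3: enter scope (depth=1)
Step 4: exit scope (depth=0)
Step 5: enter scope (depth=1)
Step 6: exit scope (depth=0)
Step 7: declare b=82 at depth 0
Step 8: declare d=(read b)=82 at depth 0
Visible at query point: b=82 d=82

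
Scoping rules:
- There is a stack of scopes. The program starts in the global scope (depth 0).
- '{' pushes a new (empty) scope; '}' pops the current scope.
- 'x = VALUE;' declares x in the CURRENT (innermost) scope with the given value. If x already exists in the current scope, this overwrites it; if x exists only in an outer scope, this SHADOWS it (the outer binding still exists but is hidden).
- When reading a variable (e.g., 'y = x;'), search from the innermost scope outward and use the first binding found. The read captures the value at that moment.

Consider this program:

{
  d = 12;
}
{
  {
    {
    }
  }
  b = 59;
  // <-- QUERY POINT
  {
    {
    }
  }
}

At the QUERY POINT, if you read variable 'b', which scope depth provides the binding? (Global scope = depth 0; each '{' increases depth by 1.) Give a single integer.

Answer: 1

Derivation:
Step 1: enter scope (depth=1)
Step 2: declare d=12 at depth 1
Step 3: exit scope (depth=0)
Step 4: enter scope (depth=1)
Step 5: enter scope (depth=2)
Step 6: enter scope (depth=3)
Step 7: exit scope (depth=2)
Step 8: exit scope (depth=1)
Step 9: declare b=59 at depth 1
Visible at query point: b=59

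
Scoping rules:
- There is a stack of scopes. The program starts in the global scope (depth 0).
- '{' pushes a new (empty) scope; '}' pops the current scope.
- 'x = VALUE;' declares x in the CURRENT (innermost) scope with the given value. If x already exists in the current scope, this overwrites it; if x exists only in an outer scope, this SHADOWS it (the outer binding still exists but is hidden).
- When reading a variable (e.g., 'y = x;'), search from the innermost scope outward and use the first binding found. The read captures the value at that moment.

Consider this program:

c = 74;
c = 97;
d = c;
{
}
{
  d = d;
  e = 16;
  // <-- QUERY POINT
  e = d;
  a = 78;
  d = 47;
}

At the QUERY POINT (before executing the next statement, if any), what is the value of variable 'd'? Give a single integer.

Answer: 97

Derivation:
Step 1: declare c=74 at depth 0
Step 2: declare c=97 at depth 0
Step 3: declare d=(read c)=97 at depth 0
Step 4: enter scope (depth=1)
Step 5: exit scope (depth=0)
Step 6: enter scope (depth=1)
Step 7: declare d=(read d)=97 at depth 1
Step 8: declare e=16 at depth 1
Visible at query point: c=97 d=97 e=16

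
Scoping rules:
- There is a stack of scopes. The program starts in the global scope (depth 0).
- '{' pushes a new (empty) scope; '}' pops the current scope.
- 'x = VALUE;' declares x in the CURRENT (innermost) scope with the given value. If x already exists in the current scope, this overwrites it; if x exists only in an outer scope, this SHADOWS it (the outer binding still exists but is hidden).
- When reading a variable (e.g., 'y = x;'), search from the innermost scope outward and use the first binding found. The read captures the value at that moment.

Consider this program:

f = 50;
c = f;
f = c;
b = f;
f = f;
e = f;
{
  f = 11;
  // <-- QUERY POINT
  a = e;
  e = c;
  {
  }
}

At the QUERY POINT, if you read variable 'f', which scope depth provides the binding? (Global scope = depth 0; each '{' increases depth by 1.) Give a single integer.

Step 1: declare f=50 at depth 0
Step 2: declare c=(read f)=50 at depth 0
Step 3: declare f=(read c)=50 at depth 0
Step 4: declare b=(read f)=50 at depth 0
Step 5: declare f=(read f)=50 at depth 0
Step 6: declare e=(read f)=50 at depth 0
Step 7: enter scope (depth=1)
Step 8: declare f=11 at depth 1
Visible at query point: b=50 c=50 e=50 f=11

Answer: 1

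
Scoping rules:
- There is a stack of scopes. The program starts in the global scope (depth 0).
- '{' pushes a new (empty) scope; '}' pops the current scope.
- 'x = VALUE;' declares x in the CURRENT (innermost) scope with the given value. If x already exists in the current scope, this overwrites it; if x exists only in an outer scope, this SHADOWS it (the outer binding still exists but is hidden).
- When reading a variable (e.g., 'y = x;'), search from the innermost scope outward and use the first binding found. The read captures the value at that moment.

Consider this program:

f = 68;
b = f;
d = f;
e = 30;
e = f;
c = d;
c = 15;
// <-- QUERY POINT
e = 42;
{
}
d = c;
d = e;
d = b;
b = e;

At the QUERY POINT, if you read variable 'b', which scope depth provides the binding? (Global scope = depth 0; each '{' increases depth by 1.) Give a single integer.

Answer: 0

Derivation:
Step 1: declare f=68 at depth 0
Step 2: declare b=(read f)=68 at depth 0
Step 3: declare d=(read f)=68 at depth 0
Step 4: declare e=30 at depth 0
Step 5: declare e=(read f)=68 at depth 0
Step 6: declare c=(read d)=68 at depth 0
Step 7: declare c=15 at depth 0
Visible at query point: b=68 c=15 d=68 e=68 f=68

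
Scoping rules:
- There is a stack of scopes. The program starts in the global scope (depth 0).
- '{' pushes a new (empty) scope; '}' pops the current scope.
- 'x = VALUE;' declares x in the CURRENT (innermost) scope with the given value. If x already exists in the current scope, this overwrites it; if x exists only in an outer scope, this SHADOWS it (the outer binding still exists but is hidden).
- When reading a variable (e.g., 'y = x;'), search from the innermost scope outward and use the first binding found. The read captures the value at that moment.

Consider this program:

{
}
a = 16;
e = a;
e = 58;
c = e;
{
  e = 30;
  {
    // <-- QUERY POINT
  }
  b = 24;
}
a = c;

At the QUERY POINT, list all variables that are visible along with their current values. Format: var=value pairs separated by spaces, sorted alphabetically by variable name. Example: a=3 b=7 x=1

Step 1: enter scope (depth=1)
Step 2: exit scope (depth=0)
Step 3: declare a=16 at depth 0
Step 4: declare e=(read a)=16 at depth 0
Step 5: declare e=58 at depth 0
Step 6: declare c=(read e)=58 at depth 0
Step 7: enter scope (depth=1)
Step 8: declare e=30 at depth 1
Step 9: enter scope (depth=2)
Visible at query point: a=16 c=58 e=30

Answer: a=16 c=58 e=30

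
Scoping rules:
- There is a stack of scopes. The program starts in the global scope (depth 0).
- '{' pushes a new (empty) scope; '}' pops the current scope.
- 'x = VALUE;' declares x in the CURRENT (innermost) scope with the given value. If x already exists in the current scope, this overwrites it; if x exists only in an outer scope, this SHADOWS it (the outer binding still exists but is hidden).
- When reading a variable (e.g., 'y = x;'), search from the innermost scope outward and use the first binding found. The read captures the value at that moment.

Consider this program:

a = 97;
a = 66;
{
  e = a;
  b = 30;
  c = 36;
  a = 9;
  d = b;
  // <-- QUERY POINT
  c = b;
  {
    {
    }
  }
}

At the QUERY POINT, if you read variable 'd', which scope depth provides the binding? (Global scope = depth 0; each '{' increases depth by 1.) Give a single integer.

Step 1: declare a=97 at depth 0
Step 2: declare a=66 at depth 0
Step 3: enter scope (depth=1)
Step 4: declare e=(read a)=66 at depth 1
Step 5: declare b=30 at depth 1
Step 6: declare c=36 at depth 1
Step 7: declare a=9 at depth 1
Step 8: declare d=(read b)=30 at depth 1
Visible at query point: a=9 b=30 c=36 d=30 e=66

Answer: 1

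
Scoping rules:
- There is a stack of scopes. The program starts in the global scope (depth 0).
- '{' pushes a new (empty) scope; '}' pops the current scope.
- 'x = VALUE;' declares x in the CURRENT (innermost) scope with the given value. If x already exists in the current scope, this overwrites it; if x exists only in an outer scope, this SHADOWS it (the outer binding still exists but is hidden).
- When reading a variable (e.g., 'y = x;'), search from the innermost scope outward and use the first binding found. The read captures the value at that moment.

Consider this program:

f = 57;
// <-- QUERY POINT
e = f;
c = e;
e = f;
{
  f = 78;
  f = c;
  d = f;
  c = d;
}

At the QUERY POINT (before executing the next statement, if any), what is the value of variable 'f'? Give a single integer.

Step 1: declare f=57 at depth 0
Visible at query point: f=57

Answer: 57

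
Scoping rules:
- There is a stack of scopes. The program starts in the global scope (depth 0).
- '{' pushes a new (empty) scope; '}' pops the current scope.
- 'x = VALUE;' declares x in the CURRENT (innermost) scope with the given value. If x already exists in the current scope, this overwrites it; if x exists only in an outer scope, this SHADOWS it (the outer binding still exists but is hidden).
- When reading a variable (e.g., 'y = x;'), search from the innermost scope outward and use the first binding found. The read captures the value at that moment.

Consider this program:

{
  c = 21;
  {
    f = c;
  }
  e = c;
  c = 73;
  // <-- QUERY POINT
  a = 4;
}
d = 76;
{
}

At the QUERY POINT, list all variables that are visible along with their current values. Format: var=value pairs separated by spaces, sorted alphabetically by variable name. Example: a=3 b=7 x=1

Answer: c=73 e=21

Derivation:
Step 1: enter scope (depth=1)
Step 2: declare c=21 at depth 1
Step 3: enter scope (depth=2)
Step 4: declare f=(read c)=21 at depth 2
Step 5: exit scope (depth=1)
Step 6: declare e=(read c)=21 at depth 1
Step 7: declare c=73 at depth 1
Visible at query point: c=73 e=21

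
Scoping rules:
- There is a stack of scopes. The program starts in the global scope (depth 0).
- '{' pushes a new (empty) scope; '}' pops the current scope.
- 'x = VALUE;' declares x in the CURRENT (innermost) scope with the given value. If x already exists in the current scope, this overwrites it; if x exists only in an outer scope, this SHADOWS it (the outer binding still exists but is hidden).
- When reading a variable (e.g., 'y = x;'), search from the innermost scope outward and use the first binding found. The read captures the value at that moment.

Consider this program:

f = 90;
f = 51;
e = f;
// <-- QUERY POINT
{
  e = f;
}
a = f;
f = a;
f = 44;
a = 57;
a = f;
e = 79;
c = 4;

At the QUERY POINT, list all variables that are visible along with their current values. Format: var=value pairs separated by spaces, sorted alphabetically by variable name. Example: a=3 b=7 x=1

Step 1: declare f=90 at depth 0
Step 2: declare f=51 at depth 0
Step 3: declare e=(read f)=51 at depth 0
Visible at query point: e=51 f=51

Answer: e=51 f=51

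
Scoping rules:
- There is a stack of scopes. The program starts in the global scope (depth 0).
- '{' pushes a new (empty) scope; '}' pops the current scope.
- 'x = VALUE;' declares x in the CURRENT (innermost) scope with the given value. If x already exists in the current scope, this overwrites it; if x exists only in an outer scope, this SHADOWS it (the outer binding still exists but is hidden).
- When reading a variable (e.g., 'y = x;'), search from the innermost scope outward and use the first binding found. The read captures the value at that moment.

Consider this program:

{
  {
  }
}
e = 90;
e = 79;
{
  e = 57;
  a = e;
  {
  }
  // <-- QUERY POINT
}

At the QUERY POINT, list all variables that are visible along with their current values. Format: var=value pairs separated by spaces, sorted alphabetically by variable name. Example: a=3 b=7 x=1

Answer: a=57 e=57

Derivation:
Step 1: enter scope (depth=1)
Step 2: enter scope (depth=2)
Step 3: exit scope (depth=1)
Step 4: exit scope (depth=0)
Step 5: declare e=90 at depth 0
Step 6: declare e=79 at depth 0
Step 7: enter scope (depth=1)
Step 8: declare e=57 at depth 1
Step 9: declare a=(read e)=57 at depth 1
Step 10: enter scope (depth=2)
Step 11: exit scope (depth=1)
Visible at query point: a=57 e=57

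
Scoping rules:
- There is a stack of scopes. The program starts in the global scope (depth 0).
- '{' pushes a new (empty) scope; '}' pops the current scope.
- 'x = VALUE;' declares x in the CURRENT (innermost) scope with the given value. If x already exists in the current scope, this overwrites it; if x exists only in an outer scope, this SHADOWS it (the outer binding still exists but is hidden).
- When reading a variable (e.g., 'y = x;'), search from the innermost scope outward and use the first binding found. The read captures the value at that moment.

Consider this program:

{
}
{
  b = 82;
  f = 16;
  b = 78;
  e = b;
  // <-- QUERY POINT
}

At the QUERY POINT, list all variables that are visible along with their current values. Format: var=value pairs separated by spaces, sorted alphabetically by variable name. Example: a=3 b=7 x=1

Answer: b=78 e=78 f=16

Derivation:
Step 1: enter scope (depth=1)
Step 2: exit scope (depth=0)
Step 3: enter scope (depth=1)
Step 4: declare b=82 at depth 1
Step 5: declare f=16 at depth 1
Step 6: declare b=78 at depth 1
Step 7: declare e=(read b)=78 at depth 1
Visible at query point: b=78 e=78 f=16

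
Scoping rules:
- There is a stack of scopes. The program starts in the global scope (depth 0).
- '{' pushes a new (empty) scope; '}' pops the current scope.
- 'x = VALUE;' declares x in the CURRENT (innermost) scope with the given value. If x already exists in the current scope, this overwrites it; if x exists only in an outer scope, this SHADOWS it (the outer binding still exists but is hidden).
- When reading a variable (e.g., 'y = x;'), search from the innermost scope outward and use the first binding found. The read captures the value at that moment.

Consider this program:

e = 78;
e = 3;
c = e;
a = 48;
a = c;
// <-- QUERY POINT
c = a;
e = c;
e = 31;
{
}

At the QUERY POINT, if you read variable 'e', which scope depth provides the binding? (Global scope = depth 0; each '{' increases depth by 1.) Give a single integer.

Step 1: declare e=78 at depth 0
Step 2: declare e=3 at depth 0
Step 3: declare c=(read e)=3 at depth 0
Step 4: declare a=48 at depth 0
Step 5: declare a=(read c)=3 at depth 0
Visible at query point: a=3 c=3 e=3

Answer: 0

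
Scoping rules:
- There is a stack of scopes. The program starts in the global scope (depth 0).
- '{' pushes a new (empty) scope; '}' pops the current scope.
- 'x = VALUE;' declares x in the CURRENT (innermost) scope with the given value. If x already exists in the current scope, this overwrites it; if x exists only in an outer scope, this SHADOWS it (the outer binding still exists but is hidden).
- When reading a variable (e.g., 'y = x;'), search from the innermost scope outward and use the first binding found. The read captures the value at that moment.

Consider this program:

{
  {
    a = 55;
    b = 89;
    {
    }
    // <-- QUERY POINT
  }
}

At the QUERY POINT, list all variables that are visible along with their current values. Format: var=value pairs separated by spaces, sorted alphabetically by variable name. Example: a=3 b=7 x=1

Step 1: enter scope (depth=1)
Step 2: enter scope (depth=2)
Step 3: declare a=55 at depth 2
Step 4: declare b=89 at depth 2
Step 5: enter scope (depth=3)
Step 6: exit scope (depth=2)
Visible at query point: a=55 b=89

Answer: a=55 b=89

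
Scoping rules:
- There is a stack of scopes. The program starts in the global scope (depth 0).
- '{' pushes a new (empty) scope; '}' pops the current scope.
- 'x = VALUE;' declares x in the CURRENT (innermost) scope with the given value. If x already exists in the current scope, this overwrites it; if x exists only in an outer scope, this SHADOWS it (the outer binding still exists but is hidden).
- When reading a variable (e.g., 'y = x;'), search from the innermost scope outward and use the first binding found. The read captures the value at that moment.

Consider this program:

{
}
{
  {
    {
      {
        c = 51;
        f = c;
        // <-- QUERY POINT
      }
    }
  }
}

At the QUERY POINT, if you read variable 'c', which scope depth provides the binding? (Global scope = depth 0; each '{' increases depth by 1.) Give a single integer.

Step 1: enter scope (depth=1)
Step 2: exit scope (depth=0)
Step 3: enter scope (depth=1)
Step 4: enter scope (depth=2)
Step 5: enter scope (depth=3)
Step 6: enter scope (depth=4)
Step 7: declare c=51 at depth 4
Step 8: declare f=(read c)=51 at depth 4
Visible at query point: c=51 f=51

Answer: 4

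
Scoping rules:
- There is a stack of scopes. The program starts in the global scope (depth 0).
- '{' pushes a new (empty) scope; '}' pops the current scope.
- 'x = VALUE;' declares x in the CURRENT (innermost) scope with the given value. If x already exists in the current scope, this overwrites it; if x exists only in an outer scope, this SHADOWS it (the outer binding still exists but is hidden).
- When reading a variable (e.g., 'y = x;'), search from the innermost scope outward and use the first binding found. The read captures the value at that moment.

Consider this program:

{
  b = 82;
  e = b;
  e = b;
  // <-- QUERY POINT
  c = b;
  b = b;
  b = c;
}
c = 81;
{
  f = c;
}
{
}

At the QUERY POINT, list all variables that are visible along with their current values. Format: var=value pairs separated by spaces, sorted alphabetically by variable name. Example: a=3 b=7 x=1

Answer: b=82 e=82

Derivation:
Step 1: enter scope (depth=1)
Step 2: declare b=82 at depth 1
Step 3: declare e=(read b)=82 at depth 1
Step 4: declare e=(read b)=82 at depth 1
Visible at query point: b=82 e=82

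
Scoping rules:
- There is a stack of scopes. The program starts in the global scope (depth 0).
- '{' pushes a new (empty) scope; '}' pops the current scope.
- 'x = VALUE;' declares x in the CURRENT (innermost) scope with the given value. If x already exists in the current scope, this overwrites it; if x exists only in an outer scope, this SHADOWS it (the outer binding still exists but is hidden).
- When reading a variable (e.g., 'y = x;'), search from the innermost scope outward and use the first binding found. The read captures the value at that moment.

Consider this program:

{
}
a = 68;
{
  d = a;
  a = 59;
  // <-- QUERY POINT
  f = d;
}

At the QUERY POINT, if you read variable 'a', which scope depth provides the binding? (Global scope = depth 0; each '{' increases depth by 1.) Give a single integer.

Answer: 1

Derivation:
Step 1: enter scope (depth=1)
Step 2: exit scope (depth=0)
Step 3: declare a=68 at depth 0
Step 4: enter scope (depth=1)
Step 5: declare d=(read a)=68 at depth 1
Step 6: declare a=59 at depth 1
Visible at query point: a=59 d=68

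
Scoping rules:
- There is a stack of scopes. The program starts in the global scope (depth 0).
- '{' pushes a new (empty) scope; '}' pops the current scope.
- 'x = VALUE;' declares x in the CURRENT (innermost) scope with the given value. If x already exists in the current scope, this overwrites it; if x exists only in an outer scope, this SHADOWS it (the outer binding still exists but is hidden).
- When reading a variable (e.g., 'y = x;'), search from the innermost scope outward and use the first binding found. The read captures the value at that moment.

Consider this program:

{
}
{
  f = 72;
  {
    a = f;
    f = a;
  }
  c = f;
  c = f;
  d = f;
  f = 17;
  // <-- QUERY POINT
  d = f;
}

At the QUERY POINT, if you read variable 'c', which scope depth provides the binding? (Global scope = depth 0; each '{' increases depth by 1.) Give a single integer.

Step 1: enter scope (depth=1)
Step 2: exit scope (depth=0)
Step 3: enter scope (depth=1)
Step 4: declare f=72 at depth 1
Step 5: enter scope (depth=2)
Step 6: declare a=(read f)=72 at depth 2
Step 7: declare f=(read a)=72 at depth 2
Step 8: exit scope (depth=1)
Step 9: declare c=(read f)=72 at depth 1
Step 10: declare c=(read f)=72 at depth 1
Step 11: declare d=(read f)=72 at depth 1
Step 12: declare f=17 at depth 1
Visible at query point: c=72 d=72 f=17

Answer: 1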